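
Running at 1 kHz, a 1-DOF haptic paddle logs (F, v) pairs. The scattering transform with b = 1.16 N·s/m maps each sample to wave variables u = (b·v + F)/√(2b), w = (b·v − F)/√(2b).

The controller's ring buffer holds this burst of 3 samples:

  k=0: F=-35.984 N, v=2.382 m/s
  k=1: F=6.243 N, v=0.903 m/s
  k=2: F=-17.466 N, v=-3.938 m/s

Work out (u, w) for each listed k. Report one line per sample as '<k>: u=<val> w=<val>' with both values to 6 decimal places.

k=0: b·v=1.16×2.382=2.763120; √(2b)=1.523155; u=(2.763120+(-35.984))/1.523155=-21.810576, w=(2.763120−(-35.984))/1.523155=25.438731
k=1: b·v=1.16×0.903=1.047480; √(2b)=1.523155; u=(1.047480+6.243)/1.523155=4.786435, w=(1.047480−6.243)/1.523155=-3.411026
k=2: b·v=1.16×(-3.938)=-4.568080; √(2b)=1.523155; u=(-4.568080+(-17.466))/1.523155=-14.466082, w=(-4.568080−(-17.466))/1.523155=8.467899

0: u=-21.810576 w=25.438731
1: u=4.786435 w=-3.411026
2: u=-14.466082 w=8.467899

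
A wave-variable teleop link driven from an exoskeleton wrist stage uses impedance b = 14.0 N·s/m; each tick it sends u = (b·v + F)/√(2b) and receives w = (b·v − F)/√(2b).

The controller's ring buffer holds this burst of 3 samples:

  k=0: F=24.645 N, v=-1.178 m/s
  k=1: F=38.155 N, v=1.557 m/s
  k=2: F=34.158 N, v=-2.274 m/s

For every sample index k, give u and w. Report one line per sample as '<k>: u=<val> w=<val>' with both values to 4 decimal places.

0: u=1.5408 w=-7.7742
1: u=11.3301 w=-3.0912
2: u=0.4388 w=-12.4717

k=0: b·v=14.0×(-1.178)=-16.4920; √(2b)=5.2915; u=(-16.4920+24.645)/5.2915=1.5408, w=(-16.4920−24.645)/5.2915=-7.7742
k=1: b·v=14.0×1.557=21.7980; √(2b)=5.2915; u=(21.7980+38.155)/5.2915=11.3301, w=(21.7980−38.155)/5.2915=-3.0912
k=2: b·v=14.0×(-2.274)=-31.8360; √(2b)=5.2915; u=(-31.8360+34.158)/5.2915=0.4388, w=(-31.8360−34.158)/5.2915=-12.4717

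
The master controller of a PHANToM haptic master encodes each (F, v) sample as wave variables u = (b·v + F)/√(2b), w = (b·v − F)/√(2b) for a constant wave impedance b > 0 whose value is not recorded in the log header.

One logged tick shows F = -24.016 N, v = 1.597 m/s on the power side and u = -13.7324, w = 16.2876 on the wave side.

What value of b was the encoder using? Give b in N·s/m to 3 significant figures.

b = 1.28 N·s/m

u + w = 2.55520;  u + w = √(2b)·v, so √(2b) = 2.55520/1.597 = 1.60000.
b = (√(2b))²/2 = 2.56000/2 = 1.28000.
(Check via u − w = 2F/√(2b): u − w = -30.02000, 2F/√(2b) = -30.02000.)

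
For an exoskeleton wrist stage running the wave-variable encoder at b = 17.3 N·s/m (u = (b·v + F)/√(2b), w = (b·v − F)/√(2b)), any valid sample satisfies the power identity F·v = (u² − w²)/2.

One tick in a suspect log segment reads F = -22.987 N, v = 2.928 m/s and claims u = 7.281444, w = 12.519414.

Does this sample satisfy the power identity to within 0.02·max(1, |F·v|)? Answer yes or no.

F·v = (-22.987)×2.928 = -67.305936 W.
(u² − w²)/2 = (53.019427 − 156.735727)/2 = -51.858150 W.
|Δ| = 15.447786;  2% of max(1, |F·v|) = 1.346119.

no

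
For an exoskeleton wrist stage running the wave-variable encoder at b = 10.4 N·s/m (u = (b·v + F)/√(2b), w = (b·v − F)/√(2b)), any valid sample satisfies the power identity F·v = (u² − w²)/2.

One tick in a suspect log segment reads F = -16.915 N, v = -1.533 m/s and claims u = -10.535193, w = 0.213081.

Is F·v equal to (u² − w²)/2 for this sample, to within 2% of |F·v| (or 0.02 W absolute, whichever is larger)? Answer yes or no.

F·v = (-16.915)×(-1.533) = 25.930695 W.
(u² − w²)/2 = (110.990292 − 0.045404)/2 = 55.472444 W.
|Δ| = 29.541749;  2% of max(1, |F·v|) = 0.518614.

no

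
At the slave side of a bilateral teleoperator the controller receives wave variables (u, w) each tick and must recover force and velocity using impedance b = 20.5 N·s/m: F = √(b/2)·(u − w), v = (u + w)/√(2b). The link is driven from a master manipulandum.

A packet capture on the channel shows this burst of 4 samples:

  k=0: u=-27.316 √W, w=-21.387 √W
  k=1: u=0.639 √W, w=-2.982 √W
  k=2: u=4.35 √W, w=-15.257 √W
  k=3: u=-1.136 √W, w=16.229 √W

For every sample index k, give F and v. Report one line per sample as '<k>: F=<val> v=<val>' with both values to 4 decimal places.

k=0: u−w=-5.9290, u+w=-48.7030; √(b/2)=3.2016, √(2b)=6.4031; F=3.2016×(-5.929)=-18.9821, v=-48.7030/6.4031=-7.6061
k=1: u−w=3.6210, u+w=-2.3430; √(b/2)=3.2016, √(2b)=6.4031; F=3.2016×3.621=11.5929, v=-2.3430/6.4031=-0.3659
k=2: u−w=19.6070, u+w=-10.9070; √(b/2)=3.2016, √(2b)=6.4031; F=3.2016×19.607=62.7730, v=-10.9070/6.4031=-1.7034
k=3: u−w=-17.3650, u+w=15.0930; √(b/2)=3.2016, √(2b)=6.4031; F=3.2016×(-17.365)=-55.5951, v=15.0930/6.4031=2.3571

0: F=-18.9821 v=-7.6061
1: F=11.5929 v=-0.3659
2: F=62.7730 v=-1.7034
3: F=-55.5951 v=2.3571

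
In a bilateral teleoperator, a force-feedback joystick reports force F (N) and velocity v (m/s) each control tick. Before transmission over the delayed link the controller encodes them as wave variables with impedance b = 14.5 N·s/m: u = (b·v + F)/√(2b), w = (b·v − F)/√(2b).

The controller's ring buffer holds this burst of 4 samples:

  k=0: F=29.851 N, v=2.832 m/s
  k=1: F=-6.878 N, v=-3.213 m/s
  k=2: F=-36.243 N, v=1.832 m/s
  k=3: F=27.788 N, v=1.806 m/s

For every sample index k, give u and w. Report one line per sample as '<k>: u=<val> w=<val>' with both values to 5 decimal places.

k=0: b·v=14.5×2.832=41.06400; √(2b)=5.38516; u=(41.06400+29.851)/5.38516=13.16858, w=(41.06400−29.851)/5.38516=2.08220
k=1: b·v=14.5×(-3.213)=-46.58850; √(2b)=5.38516; u=(-46.58850+(-6.878))/5.38516=-9.92848, w=(-46.58850−(-6.878))/5.38516=-7.37405
k=2: b·v=14.5×1.832=26.56400; √(2b)=5.38516; u=(26.56400+(-36.243))/5.38516=-1.79735, w=(26.56400−(-36.243))/5.38516=11.66297
k=3: b·v=14.5×1.806=26.18700; √(2b)=5.38516; u=(26.18700+27.788)/5.38516=10.02291, w=(26.18700−27.788)/5.38516=-0.29730

0: u=13.16858 w=2.08220
1: u=-9.92848 w=-7.37405
2: u=-1.79735 w=11.66297
3: u=10.02291 w=-0.29730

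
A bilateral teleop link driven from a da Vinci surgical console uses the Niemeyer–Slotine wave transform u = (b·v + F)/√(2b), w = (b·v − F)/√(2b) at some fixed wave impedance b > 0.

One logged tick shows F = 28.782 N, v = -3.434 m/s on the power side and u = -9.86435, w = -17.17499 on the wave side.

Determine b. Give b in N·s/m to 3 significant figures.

b = 31 N·s/m

u + w = -27.03934;  u + w = √(2b)·v, so √(2b) = -27.03934/(-3.434) = 7.87401.
b = (√(2b))²/2 = 61.99999/2 = 30.99999.
(Check via u − w = 2F/√(2b): u − w = 7.31064, 2F/√(2b) = 7.31064.)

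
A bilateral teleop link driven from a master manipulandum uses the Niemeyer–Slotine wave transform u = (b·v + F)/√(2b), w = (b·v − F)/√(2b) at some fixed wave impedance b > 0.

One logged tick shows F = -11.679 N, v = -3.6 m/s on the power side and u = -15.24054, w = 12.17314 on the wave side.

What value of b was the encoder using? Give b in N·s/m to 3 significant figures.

u + w = -3.0674;  u + w = √(2b)·v, so √(2b) = -3.0674/(-3.6) = 0.8521.
b = (√(2b))²/2 = 0.7260/2 = 0.3630.
(Check via u − w = 2F/√(2b): u − w = -27.4137, 2F/√(2b) = -27.4137.)

b = 0.363 N·s/m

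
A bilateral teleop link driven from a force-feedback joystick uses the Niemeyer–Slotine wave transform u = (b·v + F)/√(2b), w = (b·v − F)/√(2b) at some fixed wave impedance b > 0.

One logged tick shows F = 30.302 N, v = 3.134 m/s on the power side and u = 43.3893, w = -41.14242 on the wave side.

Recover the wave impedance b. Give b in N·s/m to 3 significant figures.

b = 0.257 N·s/m

u + w = 2.2469;  u + w = √(2b)·v, so √(2b) = 2.2469/3.134 = 0.7169.
b = (√(2b))²/2 = 0.5140/2 = 0.2570.
(Check via u − w = 2F/√(2b): u − w = 84.5317, 2F/√(2b) = 84.5319.)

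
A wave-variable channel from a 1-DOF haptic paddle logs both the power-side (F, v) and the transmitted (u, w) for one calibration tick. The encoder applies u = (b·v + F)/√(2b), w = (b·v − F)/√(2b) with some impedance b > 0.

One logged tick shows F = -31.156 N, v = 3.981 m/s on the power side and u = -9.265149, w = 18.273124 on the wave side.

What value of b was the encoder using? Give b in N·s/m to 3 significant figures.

u + w = 9.007975;  u + w = √(2b)·v, so √(2b) = 9.007975/3.981 = 2.262742.
b = (√(2b))²/2 = 5.120000/2 = 2.560000.
(Check via u − w = 2F/√(2b): u − w = -27.538273, 2F/√(2b) = -27.538273.)

b = 2.56 N·s/m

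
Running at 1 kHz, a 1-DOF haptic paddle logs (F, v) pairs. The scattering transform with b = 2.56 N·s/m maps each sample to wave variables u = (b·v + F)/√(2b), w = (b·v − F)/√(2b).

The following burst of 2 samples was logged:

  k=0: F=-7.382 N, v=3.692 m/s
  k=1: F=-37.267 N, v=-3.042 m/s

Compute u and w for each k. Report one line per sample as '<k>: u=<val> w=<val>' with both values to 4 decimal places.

k=0: b·v=2.56×3.692=9.4515; √(2b)=2.2627; u=(9.4515+(-7.382))/2.2627=0.9146, w=(9.4515−(-7.382))/2.2627=7.4394
k=1: b·v=2.56×(-3.042)=-7.7875; √(2b)=2.2627; u=(-7.7875+(-37.267))/2.2627=-19.9115, w=(-7.7875−(-37.267))/2.2627=13.0282

0: u=0.9146 w=7.4394
1: u=-19.9115 w=13.0282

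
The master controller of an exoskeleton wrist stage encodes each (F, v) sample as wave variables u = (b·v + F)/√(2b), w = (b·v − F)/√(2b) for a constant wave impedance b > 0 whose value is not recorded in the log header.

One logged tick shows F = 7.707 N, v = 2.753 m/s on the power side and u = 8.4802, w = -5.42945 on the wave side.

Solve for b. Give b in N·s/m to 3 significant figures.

u + w = 3.0507;  u + w = √(2b)·v, so √(2b) = 3.0507/2.753 = 1.1082.
b = (√(2b))²/2 = 1.2280/2 = 0.6140.
(Check via u − w = 2F/√(2b): u − w = 13.9096, 2F/√(2b) = 13.9096.)

b = 0.614 N·s/m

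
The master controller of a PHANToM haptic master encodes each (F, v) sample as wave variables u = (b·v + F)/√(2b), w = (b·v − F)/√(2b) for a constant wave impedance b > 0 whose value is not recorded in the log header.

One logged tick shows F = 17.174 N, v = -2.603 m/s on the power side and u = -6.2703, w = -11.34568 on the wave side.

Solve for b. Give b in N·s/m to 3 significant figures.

u + w = -17.61598;  u + w = √(2b)·v, so √(2b) = -17.61598/(-2.603) = 6.76757.
b = (√(2b))²/2 = 45.79998/2 = 22.89999.
(Check via u − w = 2F/√(2b): u − w = 5.07538, 2F/√(2b) = 5.07538.)

b = 22.9 N·s/m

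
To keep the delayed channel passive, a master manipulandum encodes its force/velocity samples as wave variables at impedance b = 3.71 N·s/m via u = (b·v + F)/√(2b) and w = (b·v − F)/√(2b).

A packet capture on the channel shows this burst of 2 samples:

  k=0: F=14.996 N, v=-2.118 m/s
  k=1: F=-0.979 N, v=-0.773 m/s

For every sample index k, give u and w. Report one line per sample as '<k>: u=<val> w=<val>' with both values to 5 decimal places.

0: u=2.62052 w=-8.38989
1: u=-1.41222 w=-0.69341

k=0: b·v=3.71×(-2.118)=-7.85778; √(2b)=2.72397; u=(-7.85778+14.996)/2.72397=2.62052, w=(-7.85778−14.996)/2.72397=-8.38989
k=1: b·v=3.71×(-0.773)=-2.86783; √(2b)=2.72397; u=(-2.86783+(-0.979))/2.72397=-1.41222, w=(-2.86783−(-0.979))/2.72397=-0.69341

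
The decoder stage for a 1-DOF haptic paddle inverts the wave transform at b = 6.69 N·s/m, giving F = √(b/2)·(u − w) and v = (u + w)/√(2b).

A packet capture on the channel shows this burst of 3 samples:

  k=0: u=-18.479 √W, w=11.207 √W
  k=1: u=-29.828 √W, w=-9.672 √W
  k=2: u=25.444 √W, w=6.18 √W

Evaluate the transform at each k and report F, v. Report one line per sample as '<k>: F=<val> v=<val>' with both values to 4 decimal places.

k=0: u−w=-29.6860, u+w=-7.2720; √(b/2)=1.8289, √(2b)=3.6579; F=1.8289×(-29.686)=-54.2937, v=-7.2720/3.6579=-1.9880
k=1: u−w=-20.1560, u+w=-39.5000; √(b/2)=1.8289, √(2b)=3.6579; F=1.8289×(-20.156)=-36.8640, v=-39.5000/3.6579=-10.7986
k=2: u−w=19.2640, u+w=31.6240; √(b/2)=1.8289, √(2b)=3.6579; F=1.8289×19.264=35.2326, v=31.6240/3.6579=8.6455

0: F=-54.2937 v=-1.9880
1: F=-36.8640 v=-10.7986
2: F=35.2326 v=8.6455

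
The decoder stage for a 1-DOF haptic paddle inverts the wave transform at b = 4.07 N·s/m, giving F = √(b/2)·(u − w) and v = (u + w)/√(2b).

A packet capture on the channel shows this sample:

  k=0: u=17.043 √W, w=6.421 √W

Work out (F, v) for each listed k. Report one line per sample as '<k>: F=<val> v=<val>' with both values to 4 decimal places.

k=0: u−w=10.6220, u+w=23.4640; √(b/2)=1.4265, √(2b)=2.8531; F=1.4265×10.622=15.1526, v=23.4640/2.8531=8.2241

0: F=15.1526 v=8.2241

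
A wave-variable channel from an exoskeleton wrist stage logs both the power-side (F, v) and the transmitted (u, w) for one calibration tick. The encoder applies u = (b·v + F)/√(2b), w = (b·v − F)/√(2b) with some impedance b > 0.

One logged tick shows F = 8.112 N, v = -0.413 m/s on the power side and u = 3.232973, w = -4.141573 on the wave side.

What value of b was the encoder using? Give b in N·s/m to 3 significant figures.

u + w = -0.908600;  u + w = √(2b)·v, so √(2b) = -0.908600/(-0.413) = 2.200000.
b = (√(2b))²/2 = 4.840000/2 = 2.420000.
(Check via u − w = 2F/√(2b): u − w = 7.374546, 2F/√(2b) = 7.374545.)

b = 2.42 N·s/m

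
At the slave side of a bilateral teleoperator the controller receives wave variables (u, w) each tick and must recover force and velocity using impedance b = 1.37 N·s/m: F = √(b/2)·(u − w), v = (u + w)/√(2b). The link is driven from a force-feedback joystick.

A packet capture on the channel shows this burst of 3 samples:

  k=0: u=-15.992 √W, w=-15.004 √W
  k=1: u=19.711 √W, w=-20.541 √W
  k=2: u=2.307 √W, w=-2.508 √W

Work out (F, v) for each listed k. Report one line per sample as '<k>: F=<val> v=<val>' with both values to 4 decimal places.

0: F=-0.8177 v=-18.7254
1: F=33.3145 v=-0.5014
2: F=3.9851 v=-0.1214

k=0: u−w=-0.9880, u+w=-30.9960; √(b/2)=0.8276, √(2b)=1.6553; F=0.8276×(-0.988)=-0.8177, v=-30.9960/1.6553=-18.7254
k=1: u−w=40.2520, u+w=-0.8300; √(b/2)=0.8276, √(2b)=1.6553; F=0.8276×40.252=33.3145, v=-0.8300/1.6553=-0.5014
k=2: u−w=4.8150, u+w=-0.2010; √(b/2)=0.8276, √(2b)=1.6553; F=0.8276×4.815=3.9851, v=-0.2010/1.6553=-0.1214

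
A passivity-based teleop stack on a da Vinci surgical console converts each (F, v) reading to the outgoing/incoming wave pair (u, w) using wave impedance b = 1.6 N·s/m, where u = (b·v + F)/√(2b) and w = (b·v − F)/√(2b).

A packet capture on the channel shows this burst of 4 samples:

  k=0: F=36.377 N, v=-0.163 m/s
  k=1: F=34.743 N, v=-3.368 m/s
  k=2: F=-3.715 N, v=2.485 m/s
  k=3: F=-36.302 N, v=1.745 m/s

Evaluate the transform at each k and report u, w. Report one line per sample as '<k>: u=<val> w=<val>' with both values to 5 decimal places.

0: u=20.18957 w=-20.48115
1: u=16.40950 w=-22.43436
2: u=0.14590 w=4.29940
3: u=-18.73266 w=21.85421

k=0: b·v=1.6×(-0.163)=-0.26080; √(2b)=1.78885; u=(-0.26080+36.377)/1.78885=20.18957, w=(-0.26080−36.377)/1.78885=-20.48115
k=1: b·v=1.6×(-3.368)=-5.38880; √(2b)=1.78885; u=(-5.38880+34.743)/1.78885=16.40950, w=(-5.38880−34.743)/1.78885=-22.43436
k=2: b·v=1.6×2.485=3.97600; √(2b)=1.78885; u=(3.97600+(-3.715))/1.78885=0.14590, w=(3.97600−(-3.715))/1.78885=4.29940
k=3: b·v=1.6×1.745=2.79200; √(2b)=1.78885; u=(2.79200+(-36.302))/1.78885=-18.73266, w=(2.79200−(-36.302))/1.78885=21.85421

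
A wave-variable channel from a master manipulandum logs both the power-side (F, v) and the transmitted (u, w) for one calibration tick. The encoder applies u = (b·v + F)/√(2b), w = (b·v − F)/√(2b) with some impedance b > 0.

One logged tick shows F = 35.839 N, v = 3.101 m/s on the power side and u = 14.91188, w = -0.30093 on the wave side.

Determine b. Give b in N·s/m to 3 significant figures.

u + w = 14.61095;  u + w = √(2b)·v, so √(2b) = 14.61095/3.101 = 4.71169.
b = (√(2b))²/2 = 22.20002/2 = 11.10001.
(Check via u − w = 2F/√(2b): u − w = 15.21281, 2F/√(2b) = 15.21280.)

b = 11.1 N·s/m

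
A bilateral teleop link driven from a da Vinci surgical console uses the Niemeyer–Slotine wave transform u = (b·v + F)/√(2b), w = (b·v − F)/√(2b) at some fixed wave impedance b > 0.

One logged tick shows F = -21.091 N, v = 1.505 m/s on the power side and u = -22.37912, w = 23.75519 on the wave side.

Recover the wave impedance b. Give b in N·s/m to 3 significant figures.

b = 0.418 N·s/m

u + w = 1.3761;  u + w = √(2b)·v, so √(2b) = 1.3761/1.505 = 0.9143.
b = (√(2b))²/2 = 0.8360/2 = 0.4180.
(Check via u − w = 2F/√(2b): u − w = -46.1343, 2F/√(2b) = -46.1342.)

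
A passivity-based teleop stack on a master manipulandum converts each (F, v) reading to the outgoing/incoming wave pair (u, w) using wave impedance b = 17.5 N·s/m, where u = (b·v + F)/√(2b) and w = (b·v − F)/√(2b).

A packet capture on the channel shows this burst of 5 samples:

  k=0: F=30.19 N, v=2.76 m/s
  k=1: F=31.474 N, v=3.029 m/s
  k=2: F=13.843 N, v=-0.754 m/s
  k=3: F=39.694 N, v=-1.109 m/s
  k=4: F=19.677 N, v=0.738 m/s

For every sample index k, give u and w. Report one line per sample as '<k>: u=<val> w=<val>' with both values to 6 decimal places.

k=0: b·v=17.5×2.76=48.300000; √(2b)=5.916080; u=(48.300000+30.19)/5.916080=13.267231, w=(48.300000−30.19)/5.916080=3.061149
k=1: b·v=17.5×3.029=53.007500; √(2b)=5.916080; u=(53.007500+31.474)/5.916080=14.279980, w=(53.007500−31.474)/5.916080=3.639826
k=2: b·v=17.5×(-0.754)=-13.195000; √(2b)=5.916080; u=(-13.195000+13.843)/5.916080=0.109532, w=(-13.195000−13.843)/5.916080=-4.570256
k=3: b·v=17.5×(-1.109)=-19.407500; √(2b)=5.916080; u=(-19.407500+39.694)/5.916080=3.429044, w=(-19.407500−39.694)/5.916080=-9.989977
k=4: b·v=17.5×0.738=12.915000; √(2b)=5.916080; u=(12.915000+19.677)/5.916080=5.509053, w=(12.915000−19.677)/5.916080=-1.142987

0: u=13.267231 w=3.061149
1: u=14.279980 w=3.639826
2: u=0.109532 w=-4.570256
3: u=3.429044 w=-9.989977
4: u=5.509053 w=-1.142987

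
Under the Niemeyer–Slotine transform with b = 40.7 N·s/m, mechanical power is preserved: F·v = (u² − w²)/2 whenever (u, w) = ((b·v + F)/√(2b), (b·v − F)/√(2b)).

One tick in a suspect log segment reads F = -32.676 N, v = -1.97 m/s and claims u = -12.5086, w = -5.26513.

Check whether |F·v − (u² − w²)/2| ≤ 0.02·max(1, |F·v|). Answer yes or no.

yes

F·v = (-32.676)×(-1.97) = 64.37172 W.
(u² − w²)/2 = (156.46507 − 27.72159)/2 = 64.37174 W.
|Δ| = 0.00002;  2% of max(1, |F·v|) = 1.28743.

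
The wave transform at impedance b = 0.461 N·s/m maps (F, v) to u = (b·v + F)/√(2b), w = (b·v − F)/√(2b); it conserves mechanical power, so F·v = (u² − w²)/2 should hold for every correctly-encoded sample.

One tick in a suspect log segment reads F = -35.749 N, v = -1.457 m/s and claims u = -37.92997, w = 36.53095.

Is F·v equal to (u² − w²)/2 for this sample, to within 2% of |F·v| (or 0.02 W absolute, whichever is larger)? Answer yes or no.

F·v = (-35.749)×(-1.457) = 52.08629 W.
(u² − w²)/2 = (1438.68262 − 1334.51031)/2 = 52.08616 W.
|Δ| = 0.00013;  2% of max(1, |F·v|) = 1.04173.

yes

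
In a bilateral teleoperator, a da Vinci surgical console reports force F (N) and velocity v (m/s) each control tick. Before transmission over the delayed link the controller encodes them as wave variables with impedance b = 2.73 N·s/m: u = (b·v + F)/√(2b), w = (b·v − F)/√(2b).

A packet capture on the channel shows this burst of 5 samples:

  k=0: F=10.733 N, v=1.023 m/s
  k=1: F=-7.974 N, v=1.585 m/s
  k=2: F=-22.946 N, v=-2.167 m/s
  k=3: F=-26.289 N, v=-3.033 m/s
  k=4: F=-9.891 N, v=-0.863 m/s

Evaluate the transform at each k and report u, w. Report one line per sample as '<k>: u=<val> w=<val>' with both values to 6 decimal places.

0: u=5.788504 w=-3.398096
1: u=-1.560751 w=5.264363
2: u=-12.351757 w=7.288206
3: u=-14.794205 w=7.707102
4: u=-5.241228 w=3.224687

k=0: b·v=2.73×1.023=2.792790; √(2b)=2.336664; u=(2.792790+10.733)/2.336664=5.788504, w=(2.792790−10.733)/2.336664=-3.398096
k=1: b·v=2.73×1.585=4.327050; √(2b)=2.336664; u=(4.327050+(-7.974))/2.336664=-1.560751, w=(4.327050−(-7.974))/2.336664=5.264363
k=2: b·v=2.73×(-2.167)=-5.915910; √(2b)=2.336664; u=(-5.915910+(-22.946))/2.336664=-12.351757, w=(-5.915910−(-22.946))/2.336664=7.288206
k=3: b·v=2.73×(-3.033)=-8.280090; √(2b)=2.336664; u=(-8.280090+(-26.289))/2.336664=-14.794205, w=(-8.280090−(-26.289))/2.336664=7.707102
k=4: b·v=2.73×(-0.863)=-2.355990; √(2b)=2.336664; u=(-2.355990+(-9.891))/2.336664=-5.241228, w=(-2.355990−(-9.891))/2.336664=3.224687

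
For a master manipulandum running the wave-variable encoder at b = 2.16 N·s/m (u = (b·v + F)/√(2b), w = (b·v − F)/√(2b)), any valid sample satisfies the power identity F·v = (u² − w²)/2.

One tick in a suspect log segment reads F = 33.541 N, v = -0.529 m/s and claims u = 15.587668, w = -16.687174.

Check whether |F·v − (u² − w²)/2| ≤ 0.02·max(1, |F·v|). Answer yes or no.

F·v = 33.541×(-0.529) = -17.743189 W.
(u² − w²)/2 = (242.975394 − 278.461776)/2 = -17.743191 W.
|Δ| = 0.000002;  2% of max(1, |F·v|) = 0.354864.

yes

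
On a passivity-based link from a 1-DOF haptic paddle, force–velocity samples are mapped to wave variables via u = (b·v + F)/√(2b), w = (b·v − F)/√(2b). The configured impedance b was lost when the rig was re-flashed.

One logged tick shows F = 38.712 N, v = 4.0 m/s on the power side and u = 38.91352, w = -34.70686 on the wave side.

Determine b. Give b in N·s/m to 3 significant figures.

u + w = 4.20666;  u + w = √(2b)·v, so √(2b) = 4.20666/4.0 = 1.05166.
b = (√(2b))²/2 = 1.10600/2 = 0.55300.
(Check via u − w = 2F/√(2b): u − w = 73.62038, 2F/√(2b) = 73.62040.)

b = 0.553 N·s/m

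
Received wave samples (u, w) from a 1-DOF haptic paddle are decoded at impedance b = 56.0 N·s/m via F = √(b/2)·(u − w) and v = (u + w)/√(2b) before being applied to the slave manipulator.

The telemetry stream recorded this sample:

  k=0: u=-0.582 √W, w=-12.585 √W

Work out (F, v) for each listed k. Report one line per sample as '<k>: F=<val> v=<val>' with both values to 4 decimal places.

0: F=63.5139 v=-1.2442

k=0: u−w=12.0030, u+w=-13.1670; √(b/2)=5.2915, √(2b)=10.5830; F=5.2915×12.003=63.5139, v=-13.1670/10.5830=-1.2442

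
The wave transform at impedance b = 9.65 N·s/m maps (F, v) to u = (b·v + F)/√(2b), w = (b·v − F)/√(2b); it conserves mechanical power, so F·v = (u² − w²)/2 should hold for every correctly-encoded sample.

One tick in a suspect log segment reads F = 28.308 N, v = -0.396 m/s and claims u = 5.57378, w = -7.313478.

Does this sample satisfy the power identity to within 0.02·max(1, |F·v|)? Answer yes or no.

yes

F·v = 28.308×(-0.396) = -11.209968 W.
(u² − w²)/2 = (31.067023 − 53.486960)/2 = -11.209968 W.
|Δ| = 0.000000;  2% of max(1, |F·v|) = 0.224199.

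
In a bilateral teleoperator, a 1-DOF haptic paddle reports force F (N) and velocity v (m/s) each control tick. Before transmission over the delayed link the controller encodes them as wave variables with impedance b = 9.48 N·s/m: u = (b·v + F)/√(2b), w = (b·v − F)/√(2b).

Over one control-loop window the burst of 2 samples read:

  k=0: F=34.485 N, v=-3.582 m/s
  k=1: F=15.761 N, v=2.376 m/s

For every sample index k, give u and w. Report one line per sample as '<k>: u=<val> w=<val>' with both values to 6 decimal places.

0: u=0.121177 w=-15.718309
1: u=8.792552 w=1.553285

k=0: b·v=9.48×(-3.582)=-33.957360; √(2b)=4.354308; u=(-33.957360+34.485)/4.354308=0.121177, w=(-33.957360−34.485)/4.354308=-15.718309
k=1: b·v=9.48×2.376=22.524480; √(2b)=4.354308; u=(22.524480+15.761)/4.354308=8.792552, w=(22.524480−15.761)/4.354308=1.553285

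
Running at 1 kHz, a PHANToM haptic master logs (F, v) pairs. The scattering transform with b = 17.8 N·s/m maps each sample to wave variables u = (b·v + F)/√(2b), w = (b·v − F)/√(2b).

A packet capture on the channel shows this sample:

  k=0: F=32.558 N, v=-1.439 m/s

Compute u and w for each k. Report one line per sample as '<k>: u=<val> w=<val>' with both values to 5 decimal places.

0: u=1.16378 w=-9.74968

k=0: b·v=17.8×(-1.439)=-25.61420; √(2b)=5.96657; u=(-25.61420+32.558)/5.96657=1.16378, w=(-25.61420−32.558)/5.96657=-9.74968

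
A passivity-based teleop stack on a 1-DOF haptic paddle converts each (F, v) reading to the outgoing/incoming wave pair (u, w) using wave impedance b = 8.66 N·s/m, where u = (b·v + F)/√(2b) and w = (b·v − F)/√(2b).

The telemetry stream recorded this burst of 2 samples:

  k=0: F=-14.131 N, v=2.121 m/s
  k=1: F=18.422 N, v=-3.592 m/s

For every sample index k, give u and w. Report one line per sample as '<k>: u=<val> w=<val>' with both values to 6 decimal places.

k=0: b·v=8.66×2.121=18.367860; √(2b)=4.161730; u=(18.367860+(-14.131))/4.161730=1.018052, w=(18.367860−(-14.131))/4.161730=7.808978
k=1: b·v=8.66×(-3.592)=-31.106720; √(2b)=4.161730; u=(-31.106720+18.422)/4.161730=-3.047944, w=(-31.106720−18.422)/4.161730=-11.900992

0: u=1.018052 w=7.808978
1: u=-3.047944 w=-11.900992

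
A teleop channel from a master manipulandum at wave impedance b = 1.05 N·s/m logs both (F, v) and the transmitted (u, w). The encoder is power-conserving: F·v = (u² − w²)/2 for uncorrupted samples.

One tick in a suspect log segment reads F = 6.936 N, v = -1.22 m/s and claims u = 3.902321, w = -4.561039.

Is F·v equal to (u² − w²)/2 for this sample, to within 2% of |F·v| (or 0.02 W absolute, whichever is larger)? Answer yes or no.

F·v = 6.936×(-1.22) = -8.461920 W.
(u² − w²)/2 = (15.228109 − 20.803077)/2 = -2.787484 W.
|Δ| = 5.674436;  2% of max(1, |F·v|) = 0.169238.

no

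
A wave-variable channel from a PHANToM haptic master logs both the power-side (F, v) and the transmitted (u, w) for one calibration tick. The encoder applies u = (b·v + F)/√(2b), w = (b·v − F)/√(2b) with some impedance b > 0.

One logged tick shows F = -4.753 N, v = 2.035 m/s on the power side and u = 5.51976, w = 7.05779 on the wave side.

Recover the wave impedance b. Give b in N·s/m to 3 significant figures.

u + w = 12.5775;  u + w = √(2b)·v, so √(2b) = 12.5775/2.035 = 6.1806.
b = (√(2b))²/2 = 38.2000/2 = 19.1000.
(Check via u − w = 2F/√(2b): u − w = -1.5380, 2F/√(2b) = -1.5380.)

b = 19.1 N·s/m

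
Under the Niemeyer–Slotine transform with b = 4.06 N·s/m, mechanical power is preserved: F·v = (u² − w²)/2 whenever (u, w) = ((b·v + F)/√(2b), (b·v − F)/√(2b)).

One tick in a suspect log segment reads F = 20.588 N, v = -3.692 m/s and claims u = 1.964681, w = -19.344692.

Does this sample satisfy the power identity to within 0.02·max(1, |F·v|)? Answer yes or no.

F·v = 20.588×(-3.692) = -76.010896 W.
(u² − w²)/2 = (3.859971 − 374.217109)/2 = -185.178569 W.
|Δ| = 109.167673;  2% of max(1, |F·v|) = 1.520218.

no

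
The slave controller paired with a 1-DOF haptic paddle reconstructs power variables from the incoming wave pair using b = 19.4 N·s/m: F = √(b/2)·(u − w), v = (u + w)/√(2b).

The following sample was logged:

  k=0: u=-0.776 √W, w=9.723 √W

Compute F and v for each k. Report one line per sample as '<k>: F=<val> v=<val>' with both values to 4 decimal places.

0: F=-32.6989 v=1.4364

k=0: u−w=-10.4990, u+w=8.9470; √(b/2)=3.1145, √(2b)=6.2290; F=3.1145×(-10.499)=-32.6989, v=8.9470/6.2290=1.4364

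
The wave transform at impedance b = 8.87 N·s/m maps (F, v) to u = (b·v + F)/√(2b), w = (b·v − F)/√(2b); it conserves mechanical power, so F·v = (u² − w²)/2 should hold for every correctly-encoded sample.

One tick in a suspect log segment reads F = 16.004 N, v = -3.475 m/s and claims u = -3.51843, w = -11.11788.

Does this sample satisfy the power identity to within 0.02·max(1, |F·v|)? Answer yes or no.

F·v = 16.004×(-3.475) = -55.61390 W.
(u² − w²)/2 = (12.37935 − 123.60726)/2 = -55.61395 W.
|Δ| = 0.00005;  2% of max(1, |F·v|) = 1.11228.

yes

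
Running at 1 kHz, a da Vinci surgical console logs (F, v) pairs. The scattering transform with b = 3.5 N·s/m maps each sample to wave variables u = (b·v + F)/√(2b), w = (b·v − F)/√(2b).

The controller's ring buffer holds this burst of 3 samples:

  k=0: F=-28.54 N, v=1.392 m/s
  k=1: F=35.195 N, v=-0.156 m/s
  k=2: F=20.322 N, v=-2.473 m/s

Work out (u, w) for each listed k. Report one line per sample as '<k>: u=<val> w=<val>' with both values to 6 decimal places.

k=0: b·v=3.5×1.392=4.872000; √(2b)=2.645751; u=(4.872000+(-28.54))/2.645751=-8.945663, w=(4.872000−(-28.54))/2.645751=12.628549
k=1: b·v=3.5×(-0.156)=-0.546000; √(2b)=2.645751; u=(-0.546000+35.195)/2.645751=13.096091, w=(-0.546000−35.195)/2.645751=-13.508828
k=2: b·v=3.5×(-2.473)=-8.655500; √(2b)=2.645751; u=(-8.655500+20.322)/2.645751=4.409523, w=(-8.655500−20.322)/2.645751=-10.952466

0: u=-8.945663 w=12.628549
1: u=13.096091 w=-13.508828
2: u=4.409523 w=-10.952466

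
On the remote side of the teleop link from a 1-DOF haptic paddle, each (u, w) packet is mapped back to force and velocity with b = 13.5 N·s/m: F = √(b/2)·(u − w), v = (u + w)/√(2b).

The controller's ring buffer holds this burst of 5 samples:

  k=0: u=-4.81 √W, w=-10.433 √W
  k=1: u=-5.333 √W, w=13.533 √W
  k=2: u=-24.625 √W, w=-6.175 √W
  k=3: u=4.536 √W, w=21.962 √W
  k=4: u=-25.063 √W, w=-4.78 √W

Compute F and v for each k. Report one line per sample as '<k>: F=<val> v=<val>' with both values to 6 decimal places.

k=0: u−w=5.623000, u+w=-15.243000; √(b/2)=2.598076, √(2b)=5.196152; F=2.598076×5.623=14.608983, v=-15.243000/5.196152=-2.933517
k=1: u−w=-18.866000, u+w=8.200000; √(b/2)=2.598076, √(2b)=5.196152; F=2.598076×(-18.866)=-49.015306, v=8.200000/5.196152=1.578091
k=2: u−w=-18.450000, u+w=-30.800000; √(b/2)=2.598076, √(2b)=5.196152; F=2.598076×(-18.45)=-47.934506, v=-30.800000/5.196152=-5.927463
k=3: u−w=-17.426000, u+w=26.498000; √(b/2)=2.598076, √(2b)=5.196152; F=2.598076×(-17.426)=-45.274076, v=26.498000/5.196152=5.099542
k=4: u−w=-20.283000, u+w=-29.843000; √(b/2)=2.598076, √(2b)=5.196152; F=2.598076×(-20.283)=-52.696780, v=-29.843000/5.196152=-5.743288

0: F=14.608983 v=-2.933517
1: F=-49.015306 v=1.578091
2: F=-47.934506 v=-5.927463
3: F=-45.274076 v=5.099542
4: F=-52.696780 v=-5.743288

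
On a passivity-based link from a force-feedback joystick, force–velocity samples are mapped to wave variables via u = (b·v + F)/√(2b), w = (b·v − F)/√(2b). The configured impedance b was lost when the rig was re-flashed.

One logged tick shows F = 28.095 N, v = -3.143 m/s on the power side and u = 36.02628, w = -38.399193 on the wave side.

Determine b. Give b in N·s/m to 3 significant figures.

b = 0.285 N·s/m

u + w = -2.372913;  u + w = √(2b)·v, so √(2b) = -2.372913/(-3.143) = 0.754983.
b = (√(2b))²/2 = 0.570000/2 = 0.285000.
(Check via u − w = 2F/√(2b): u − w = 74.425473, 2F/√(2b) = 74.425472.)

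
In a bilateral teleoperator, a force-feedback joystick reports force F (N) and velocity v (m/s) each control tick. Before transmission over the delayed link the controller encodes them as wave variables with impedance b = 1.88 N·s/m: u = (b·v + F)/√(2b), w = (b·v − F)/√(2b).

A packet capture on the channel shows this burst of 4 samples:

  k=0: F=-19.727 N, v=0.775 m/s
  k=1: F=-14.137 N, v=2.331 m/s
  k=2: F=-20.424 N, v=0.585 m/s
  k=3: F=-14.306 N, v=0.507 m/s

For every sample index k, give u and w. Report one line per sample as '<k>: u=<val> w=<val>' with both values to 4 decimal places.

k=0: b·v=1.88×0.775=1.4570; √(2b)=1.9391; u=(1.4570+(-19.727))/1.9391=-9.4220, w=(1.4570−(-19.727))/1.9391=10.9248
k=1: b·v=1.88×2.331=4.3823; √(2b)=1.9391; u=(4.3823+(-14.137))/1.9391=-5.0306, w=(4.3823−(-14.137))/1.9391=9.5506
k=2: b·v=1.88×0.585=1.0998; √(2b)=1.9391; u=(1.0998+(-20.424))/1.9391=-9.9657, w=(1.0998−(-20.424))/1.9391=11.1001
k=3: b·v=1.88×0.507=0.9532; √(2b)=1.9391; u=(0.9532+(-14.306))/1.9391=-6.8862, w=(0.9532−(-14.306))/1.9391=7.8693

0: u=-9.4220 w=10.9248
1: u=-5.0306 w=9.5506
2: u=-9.9657 w=11.1001
3: u=-6.8862 w=7.8693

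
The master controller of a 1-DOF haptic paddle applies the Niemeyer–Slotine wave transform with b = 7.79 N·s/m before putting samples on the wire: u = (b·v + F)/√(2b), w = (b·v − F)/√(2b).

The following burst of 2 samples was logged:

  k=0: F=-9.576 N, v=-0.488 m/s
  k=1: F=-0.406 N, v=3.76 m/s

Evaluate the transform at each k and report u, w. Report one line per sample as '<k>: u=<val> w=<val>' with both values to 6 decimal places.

k=0: b·v=7.79×(-0.488)=-3.801520; √(2b)=3.947151; u=(-3.801520+(-9.576))/3.947151=-3.389159, w=(-3.801520−(-9.576))/3.947151=1.462949
k=1: b·v=7.79×3.76=29.290400; √(2b)=3.947151; u=(29.290400+(-0.406))/3.947151=7.317785, w=(29.290400−(-0.406))/3.947151=7.523503

0: u=-3.389159 w=1.462949
1: u=7.317785 w=7.523503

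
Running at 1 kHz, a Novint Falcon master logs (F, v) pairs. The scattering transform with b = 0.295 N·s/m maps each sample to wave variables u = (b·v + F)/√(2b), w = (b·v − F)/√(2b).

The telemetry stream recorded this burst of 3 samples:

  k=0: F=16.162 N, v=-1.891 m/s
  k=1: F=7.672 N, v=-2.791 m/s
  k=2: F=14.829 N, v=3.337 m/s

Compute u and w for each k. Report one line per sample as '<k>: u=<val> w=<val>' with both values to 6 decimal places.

k=0: b·v=0.295×(-1.891)=-0.557845; √(2b)=0.768115; u=(-0.557845+16.162)/0.768115=20.314879, w=(-0.557845−16.162)/0.768115=-21.767384
k=1: b·v=0.295×(-2.791)=-0.823345; √(2b)=0.768115; u=(-0.823345+7.672)/0.768115=8.916189, w=(-0.823345−7.672)/0.768115=-11.059997
k=2: b·v=0.295×3.337=0.984415; √(2b)=0.768115; u=(0.984415+14.829)/0.768115=20.587313, w=(0.984415−14.829)/0.768115=-18.024114

0: u=20.314879 w=-21.767384
1: u=8.916189 w=-11.059997
2: u=20.587313 w=-18.024114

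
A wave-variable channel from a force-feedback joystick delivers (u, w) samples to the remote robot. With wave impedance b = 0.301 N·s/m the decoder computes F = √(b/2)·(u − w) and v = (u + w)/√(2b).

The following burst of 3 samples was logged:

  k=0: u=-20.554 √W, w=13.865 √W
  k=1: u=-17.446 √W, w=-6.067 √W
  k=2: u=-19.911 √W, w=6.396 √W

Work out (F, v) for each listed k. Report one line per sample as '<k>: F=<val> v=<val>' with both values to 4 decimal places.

0: F=-13.3526 v=-8.6211
1: F=-4.4144 v=-30.3047
2: F=-10.2056 v=-17.4188

k=0: u−w=-34.4190, u+w=-6.6890; √(b/2)=0.3879, √(2b)=0.7759; F=0.3879×(-34.419)=-13.3526, v=-6.6890/0.7759=-8.6211
k=1: u−w=-11.3790, u+w=-23.5130; √(b/2)=0.3879, √(2b)=0.7759; F=0.3879×(-11.379)=-4.4144, v=-23.5130/0.7759=-30.3047
k=2: u−w=-26.3070, u+w=-13.5150; √(b/2)=0.3879, √(2b)=0.7759; F=0.3879×(-26.307)=-10.2056, v=-13.5150/0.7759=-17.4188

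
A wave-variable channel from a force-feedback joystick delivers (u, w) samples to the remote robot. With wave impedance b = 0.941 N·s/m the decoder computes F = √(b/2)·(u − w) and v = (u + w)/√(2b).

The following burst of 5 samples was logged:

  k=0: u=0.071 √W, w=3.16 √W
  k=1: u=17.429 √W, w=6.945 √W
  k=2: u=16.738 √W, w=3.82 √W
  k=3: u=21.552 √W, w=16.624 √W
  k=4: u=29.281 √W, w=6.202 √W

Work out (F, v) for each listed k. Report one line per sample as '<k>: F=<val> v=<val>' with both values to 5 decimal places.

0: F=-2.11884 v=2.35520
1: F=7.19129 v=17.76712
2: F=8.86084 v=14.98549
3: F=3.38026 v=27.82791
4: F=15.83058 v=25.86488

k=0: u−w=-3.08900, u+w=3.23100; √(b/2)=0.68593, √(2b)=1.37186; F=0.68593×(-3.089)=-2.11884, v=3.23100/1.37186=2.35520
k=1: u−w=10.48400, u+w=24.37400; √(b/2)=0.68593, √(2b)=1.37186; F=0.68593×10.484=7.19129, v=24.37400/1.37186=17.76712
k=2: u−w=12.91800, u+w=20.55800; √(b/2)=0.68593, √(2b)=1.37186; F=0.68593×12.918=8.86084, v=20.55800/1.37186=14.98549
k=3: u−w=4.92800, u+w=38.17600; √(b/2)=0.68593, √(2b)=1.37186; F=0.68593×4.928=3.38026, v=38.17600/1.37186=27.82791
k=4: u−w=23.07900, u+w=35.48300; √(b/2)=0.68593, √(2b)=1.37186; F=0.68593×23.079=15.83058, v=35.48300/1.37186=25.86488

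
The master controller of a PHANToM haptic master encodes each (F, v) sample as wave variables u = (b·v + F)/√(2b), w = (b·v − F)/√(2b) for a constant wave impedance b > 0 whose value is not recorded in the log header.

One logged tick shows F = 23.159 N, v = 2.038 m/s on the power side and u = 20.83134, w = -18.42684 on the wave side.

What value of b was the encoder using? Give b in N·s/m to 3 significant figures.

u + w = 2.40450;  u + w = √(2b)·v, so √(2b) = 2.40450/2.038 = 1.17983.
b = (√(2b))²/2 = 1.39201/2 = 0.69600.
(Check via u − w = 2F/√(2b): u − w = 39.25818, 2F/√(2b) = 39.25809.)

b = 0.696 N·s/m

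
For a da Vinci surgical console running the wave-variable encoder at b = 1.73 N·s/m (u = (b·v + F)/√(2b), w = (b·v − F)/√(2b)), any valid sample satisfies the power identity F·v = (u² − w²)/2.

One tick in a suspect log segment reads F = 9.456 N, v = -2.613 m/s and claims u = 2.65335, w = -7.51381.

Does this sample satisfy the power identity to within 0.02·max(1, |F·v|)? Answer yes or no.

F·v = 9.456×(-2.613) = -24.7085 W.
(u² − w²)/2 = (7.0403 − 56.4573)/2 = -24.7085 W.
|Δ| = 0.0000;  2% of max(1, |F·v|) = 0.4942.

yes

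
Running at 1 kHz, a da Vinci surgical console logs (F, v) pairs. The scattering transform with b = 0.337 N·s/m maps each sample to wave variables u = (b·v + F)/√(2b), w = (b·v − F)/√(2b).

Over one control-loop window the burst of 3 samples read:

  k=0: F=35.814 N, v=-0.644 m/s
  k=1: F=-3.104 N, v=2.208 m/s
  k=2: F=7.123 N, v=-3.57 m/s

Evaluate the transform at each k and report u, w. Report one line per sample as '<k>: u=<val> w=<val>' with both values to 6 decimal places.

k=0: b·v=0.337×(-0.644)=-0.217028; √(2b)=0.820975; u=(-0.217028+35.814)/0.820975=43.359385, w=(-0.217028−35.814)/0.820975=-43.888092
k=1: b·v=0.337×2.208=0.744096; √(2b)=0.820975; u=(0.744096+(-3.104))/0.820975=-2.874514, w=(0.744096−(-3.104))/0.820975=4.687227
k=2: b·v=0.337×(-3.57)=-1.203090; √(2b)=0.820975; u=(-1.203090+7.123)/0.820975=7.210828, w=(-1.203090−7.123)/0.820975=-10.141709

0: u=43.359385 w=-43.888092
1: u=-2.874514 w=4.687227
2: u=7.210828 w=-10.141709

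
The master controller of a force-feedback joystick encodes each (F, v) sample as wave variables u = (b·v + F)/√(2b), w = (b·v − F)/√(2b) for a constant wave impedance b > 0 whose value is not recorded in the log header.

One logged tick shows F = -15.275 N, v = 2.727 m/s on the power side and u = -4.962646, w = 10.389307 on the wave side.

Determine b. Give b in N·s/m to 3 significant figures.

u + w = 5.426661;  u + w = √(2b)·v, so √(2b) = 5.426661/2.727 = 1.989975.
b = (√(2b))²/2 = 3.959999/2 = 1.980000.
(Check via u − w = 2F/√(2b): u − w = -15.351953, 2F/√(2b) = -15.351954.)

b = 1.98 N·s/m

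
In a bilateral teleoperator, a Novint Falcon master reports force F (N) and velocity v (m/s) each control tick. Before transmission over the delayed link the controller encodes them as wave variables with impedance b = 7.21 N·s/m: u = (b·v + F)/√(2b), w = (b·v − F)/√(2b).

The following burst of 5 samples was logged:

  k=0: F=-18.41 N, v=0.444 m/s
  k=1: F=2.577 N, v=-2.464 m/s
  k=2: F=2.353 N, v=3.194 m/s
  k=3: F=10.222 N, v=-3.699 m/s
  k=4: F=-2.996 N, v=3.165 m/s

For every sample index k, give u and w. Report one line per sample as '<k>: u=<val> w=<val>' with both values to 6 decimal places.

k=0: b·v=7.21×0.444=3.201240; √(2b)=3.797368; u=(3.201240+(-18.41))/3.797368=-4.005080, w=(3.201240−(-18.41))/3.797368=5.691111
k=1: b·v=7.21×(-2.464)=-17.765440; √(2b)=3.797368; u=(-17.765440+2.577)/3.797368=-3.999729, w=(-17.765440−2.577)/3.797368=-5.356985
k=2: b·v=7.21×3.194=23.028740; √(2b)=3.797368; u=(23.028740+2.353)/3.797368=6.684036, w=(23.028740−2.353)/3.797368=5.444756
k=3: b·v=7.21×(-3.699)=-26.669790; √(2b)=3.797368; u=(-26.669790+10.222)/3.797368=-4.331366, w=(-26.669790−10.222)/3.797368=-9.715096
k=4: b·v=7.21×3.165=22.819650; √(2b)=3.797368; u=(22.819650+(-2.996))/3.797368=5.220366, w=(22.819650−(-2.996))/3.797368=6.798302

0: u=-4.005080 w=5.691111
1: u=-3.999729 w=-5.356985
2: u=6.684036 w=5.444756
3: u=-4.331366 w=-9.715096
4: u=5.220366 w=6.798302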